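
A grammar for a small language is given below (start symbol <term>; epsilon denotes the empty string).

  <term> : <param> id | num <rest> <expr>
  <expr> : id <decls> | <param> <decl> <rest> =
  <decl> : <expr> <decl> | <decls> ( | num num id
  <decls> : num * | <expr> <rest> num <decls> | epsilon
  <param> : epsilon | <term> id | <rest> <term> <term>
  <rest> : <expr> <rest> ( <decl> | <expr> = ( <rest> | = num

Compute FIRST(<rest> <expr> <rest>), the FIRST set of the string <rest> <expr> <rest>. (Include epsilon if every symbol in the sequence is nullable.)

Add FIRST(<rest>) = { (, =, id, num }; <rest> is not nullable, stop.

{ (, =, id, num }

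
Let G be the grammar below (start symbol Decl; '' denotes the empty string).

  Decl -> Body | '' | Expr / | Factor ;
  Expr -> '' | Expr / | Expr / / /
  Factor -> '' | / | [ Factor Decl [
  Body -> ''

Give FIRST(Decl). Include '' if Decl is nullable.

From Decl -> Body: add FIRST(Body) = { '' } (including '' since Body is nullable).
Decl -> '' contributes ''.
From Decl -> Expr /: Expr nullable, take FIRST(Expr) ∪ {/} = { / }.
From Decl -> Factor ;: Factor nullable, take FIRST(Factor) ∪ {;} = { /, ;, [ }.
Union: FIRST(Decl) = { /, ;, [, '' }.

{ /, ;, [, '' }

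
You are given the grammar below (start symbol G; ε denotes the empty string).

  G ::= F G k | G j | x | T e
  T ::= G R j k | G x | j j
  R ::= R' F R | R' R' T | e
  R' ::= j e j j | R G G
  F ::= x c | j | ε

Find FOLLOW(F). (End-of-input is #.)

{ e, j, x }

In G ::= F G k: add FIRST(G k) = { j, x }.
In R ::= R' F R: add FIRST(R) = { e, j }.
Union: FOLLOW(F) = { e, j, x }.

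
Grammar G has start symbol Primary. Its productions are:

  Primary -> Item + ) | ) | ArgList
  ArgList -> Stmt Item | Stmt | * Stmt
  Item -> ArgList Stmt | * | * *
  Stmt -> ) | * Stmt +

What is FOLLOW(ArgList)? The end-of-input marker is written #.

In Primary -> ArgList: ArgList is at the end, add FOLLOW(Primary) = { # }.
In Item -> ArgList Stmt: add FIRST(Stmt) = { ), * }.
Union: FOLLOW(ArgList) = { #, ), * }.

{ #, ), * }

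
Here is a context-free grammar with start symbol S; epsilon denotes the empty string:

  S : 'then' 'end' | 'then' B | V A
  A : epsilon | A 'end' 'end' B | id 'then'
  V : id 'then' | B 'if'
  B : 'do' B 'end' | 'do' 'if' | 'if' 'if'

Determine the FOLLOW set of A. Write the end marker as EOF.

In S : V A: A is at the end, add FOLLOW(S) = { EOF }.
In A : A 'end' 'end' B: add FIRST('end' 'end' B) = { 'end' }.
Union: FOLLOW(A) = { EOF, 'end' }.

{ EOF, 'end' }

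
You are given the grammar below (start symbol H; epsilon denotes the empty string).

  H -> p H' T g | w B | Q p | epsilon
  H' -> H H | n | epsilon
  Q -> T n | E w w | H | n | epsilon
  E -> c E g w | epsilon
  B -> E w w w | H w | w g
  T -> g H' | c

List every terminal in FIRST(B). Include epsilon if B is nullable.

{ c, g, n, p, w }

From B -> E w w w: E nullable, take FIRST(E) ∪ {w} = { c, w }.
From B -> H w: H nullable, take FIRST(H) ∪ {w} = { c, g, n, p, w }.
B -> w g contributes {w}.
Union: FIRST(B) = { c, g, n, p, w }.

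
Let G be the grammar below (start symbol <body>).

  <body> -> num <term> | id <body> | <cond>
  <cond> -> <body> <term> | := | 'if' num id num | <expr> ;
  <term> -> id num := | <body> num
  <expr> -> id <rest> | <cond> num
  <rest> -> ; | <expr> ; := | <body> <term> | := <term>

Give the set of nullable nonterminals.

{ } (none)

No nonterminal has an empty production or an RHS whose symbols are all nullable.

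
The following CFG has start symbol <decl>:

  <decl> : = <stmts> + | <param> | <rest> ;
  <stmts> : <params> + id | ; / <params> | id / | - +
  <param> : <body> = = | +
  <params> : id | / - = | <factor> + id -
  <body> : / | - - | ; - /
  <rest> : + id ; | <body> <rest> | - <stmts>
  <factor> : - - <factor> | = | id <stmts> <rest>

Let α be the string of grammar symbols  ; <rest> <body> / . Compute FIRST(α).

; is a terminal; add {;} and stop.

{ ; }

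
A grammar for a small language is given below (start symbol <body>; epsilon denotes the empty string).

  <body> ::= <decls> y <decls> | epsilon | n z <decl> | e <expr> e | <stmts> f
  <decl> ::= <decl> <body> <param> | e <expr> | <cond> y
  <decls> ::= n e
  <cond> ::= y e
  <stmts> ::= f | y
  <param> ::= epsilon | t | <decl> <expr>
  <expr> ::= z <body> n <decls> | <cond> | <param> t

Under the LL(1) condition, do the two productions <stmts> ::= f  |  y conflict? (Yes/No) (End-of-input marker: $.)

No

FIRST(f) = { f } and FIRST(y) = { y }.
The FIRST sets are disjoint and neither alternative is nullable — no conflict.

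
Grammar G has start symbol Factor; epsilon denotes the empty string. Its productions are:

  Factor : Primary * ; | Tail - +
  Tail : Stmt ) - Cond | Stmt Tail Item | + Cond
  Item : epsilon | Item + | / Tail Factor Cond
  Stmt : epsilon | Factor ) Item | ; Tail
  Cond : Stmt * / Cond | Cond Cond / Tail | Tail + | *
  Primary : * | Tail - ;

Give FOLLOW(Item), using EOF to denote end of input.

{ ), *, +, -, /, ; }

In Tail : Stmt Tail Item: Item is at the end, add FOLLOW(Tail) = { ), *, +, -, /, ; }.
In Item : Item +: add FIRST(+) = { + }.
In Stmt : Factor ) Item: Item is at the end, add FOLLOW(Stmt) = { ), *, +, ; }.
Union: FOLLOW(Item) = { ), *, +, -, /, ; }.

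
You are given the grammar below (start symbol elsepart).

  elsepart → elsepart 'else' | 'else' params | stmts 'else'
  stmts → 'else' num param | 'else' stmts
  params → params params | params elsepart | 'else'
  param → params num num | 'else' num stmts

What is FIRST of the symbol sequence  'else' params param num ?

{ 'else' }

'else' is a terminal; add {'else'} and stop.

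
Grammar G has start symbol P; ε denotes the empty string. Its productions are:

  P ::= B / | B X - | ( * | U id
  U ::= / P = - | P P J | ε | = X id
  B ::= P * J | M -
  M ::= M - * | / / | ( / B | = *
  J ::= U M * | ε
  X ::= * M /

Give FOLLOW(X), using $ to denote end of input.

{ -, id }

In P ::= B X -: add FIRST(-) = { - }.
In U ::= = X id: add FIRST(id) = { id }.
Union: FOLLOW(X) = { -, id }.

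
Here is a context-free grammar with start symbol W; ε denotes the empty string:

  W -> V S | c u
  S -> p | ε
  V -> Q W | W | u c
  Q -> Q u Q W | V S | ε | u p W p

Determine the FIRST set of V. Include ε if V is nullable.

From V -> Q W: Q nullable, take FIRST(Q) ∪ FIRST(W) = { c, u }.
From V -> W: add FIRST(W) = { c, u }.
V -> u c contributes {u}.
Union: FIRST(V) = { c, u }.

{ c, u }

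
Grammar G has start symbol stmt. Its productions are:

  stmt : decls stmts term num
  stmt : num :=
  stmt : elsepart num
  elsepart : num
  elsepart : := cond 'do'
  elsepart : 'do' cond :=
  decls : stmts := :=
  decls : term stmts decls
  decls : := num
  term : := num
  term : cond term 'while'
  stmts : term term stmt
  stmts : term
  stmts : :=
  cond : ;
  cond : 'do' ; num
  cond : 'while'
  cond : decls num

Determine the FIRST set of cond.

cond : ; contributes {;}.
cond : 'do' ; num contributes {'do'}.
cond : 'while' contributes {'while'}.
From cond : decls num: add FIRST(decls) = { 'do', 'while', :=, ; }.
Union: FIRST(cond) = { 'do', 'while', :=, ; }.

{ 'do', 'while', :=, ; }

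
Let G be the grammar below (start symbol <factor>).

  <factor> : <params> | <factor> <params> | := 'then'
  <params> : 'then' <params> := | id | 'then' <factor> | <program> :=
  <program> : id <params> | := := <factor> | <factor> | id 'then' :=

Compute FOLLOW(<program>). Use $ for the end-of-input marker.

{ := }

In <params> : <program> :=: add FIRST(:=) = { := }.
Union: FOLLOW(<program>) = { := }.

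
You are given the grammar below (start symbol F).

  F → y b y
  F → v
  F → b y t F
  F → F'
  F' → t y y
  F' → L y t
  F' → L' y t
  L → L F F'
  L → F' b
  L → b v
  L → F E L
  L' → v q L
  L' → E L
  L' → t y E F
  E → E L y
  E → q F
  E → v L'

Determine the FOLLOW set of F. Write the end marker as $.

F is the start symbol, so $ ∈ FOLLOW(F).
In F → b y t F: F is at the end, add FOLLOW(F) = { $, b, q, t, v, y }.
In L → L F F': add FIRST(F') = { b, q, t, v, y }.
In L → F E L: add FIRST(E L) = { q, v }.
In L' → t y E F: F is at the end, add FOLLOW(L') = { b, q, t, v, y }.
In E → q F: F is at the end, add FOLLOW(E) = { b, q, t, v, y }.
Union: FOLLOW(F) = { $, b, q, t, v, y }.

{ $, b, q, t, v, y }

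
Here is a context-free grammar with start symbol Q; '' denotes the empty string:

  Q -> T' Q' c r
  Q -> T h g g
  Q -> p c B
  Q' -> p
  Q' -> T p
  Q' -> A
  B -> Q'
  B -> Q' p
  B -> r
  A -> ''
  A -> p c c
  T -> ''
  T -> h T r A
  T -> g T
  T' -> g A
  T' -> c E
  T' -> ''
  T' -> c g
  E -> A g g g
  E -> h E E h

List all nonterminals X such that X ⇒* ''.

Directly nullable (have an ''-production): A, T, T'.
Q' -> A with every symbol nullable, so Q' is nullable.
B -> Q' with every symbol nullable, so B is nullable.
No other nonterminal has a production whose RHS symbols are all nullable.

{ A, B, Q', T, T' }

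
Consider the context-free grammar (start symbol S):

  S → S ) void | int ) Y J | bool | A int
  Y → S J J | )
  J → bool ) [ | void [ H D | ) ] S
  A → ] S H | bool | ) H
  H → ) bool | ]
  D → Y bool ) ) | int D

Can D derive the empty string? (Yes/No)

No

No nonterminal in this grammar is nullable.
No production of D has an RHS whose symbols are all nullable, so D is not nullable.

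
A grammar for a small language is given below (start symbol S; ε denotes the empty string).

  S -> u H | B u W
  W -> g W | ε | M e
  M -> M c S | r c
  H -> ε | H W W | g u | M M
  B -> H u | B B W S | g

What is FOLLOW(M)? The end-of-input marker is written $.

In W -> M e: add FIRST(e) = { e }.
In M -> M c S: add FIRST(c S) = { c }.
In H -> M M: add FIRST(M) = { r }.
In H -> M M: M is at the end, add FOLLOW(H) = { $, c, e, g, r, u }.
Union: FOLLOW(M) = { $, c, e, g, r, u }.

{ $, c, e, g, r, u }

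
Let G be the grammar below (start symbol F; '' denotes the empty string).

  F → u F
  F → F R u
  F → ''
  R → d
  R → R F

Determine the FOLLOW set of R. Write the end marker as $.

{ d, u }

In F → F R u: add FIRST(u) = { u }.
In R → R F: add FIRST(F)\{''} = { d, u }.
  Since F is nullable, also add FOLLOW(R) = { d, u }.
Union: FOLLOW(R) = { d, u }.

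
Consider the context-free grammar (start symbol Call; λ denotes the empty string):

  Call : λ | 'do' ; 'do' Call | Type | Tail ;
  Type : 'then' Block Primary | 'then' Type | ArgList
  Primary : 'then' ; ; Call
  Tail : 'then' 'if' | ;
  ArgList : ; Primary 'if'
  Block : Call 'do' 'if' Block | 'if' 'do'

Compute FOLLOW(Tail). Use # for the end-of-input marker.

{ ; }

In Call : Tail ;: add FIRST(;) = { ; }.
Union: FOLLOW(Tail) = { ; }.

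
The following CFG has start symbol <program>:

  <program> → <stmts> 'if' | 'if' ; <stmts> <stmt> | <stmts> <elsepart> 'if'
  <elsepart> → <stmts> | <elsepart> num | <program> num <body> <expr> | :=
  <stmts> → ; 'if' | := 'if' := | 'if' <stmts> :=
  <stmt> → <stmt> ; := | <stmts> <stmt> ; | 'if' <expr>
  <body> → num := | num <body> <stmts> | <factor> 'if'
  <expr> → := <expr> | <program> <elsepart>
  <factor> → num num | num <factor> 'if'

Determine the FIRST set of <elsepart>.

{ 'if', :=, ; }

From <elsepart> → <stmts>: add FIRST(<stmts>) = { 'if', :=, ; }.
From <elsepart> → <elsepart> num: add FIRST(<elsepart>) = { 'if', :=, ; }.
From <elsepart> → <program> num <body> <expr>: add FIRST(<program>) = { 'if', :=, ; }.
<elsepart> → := contributes {:=}.
Union: FIRST(<elsepart>) = { 'if', :=, ; }.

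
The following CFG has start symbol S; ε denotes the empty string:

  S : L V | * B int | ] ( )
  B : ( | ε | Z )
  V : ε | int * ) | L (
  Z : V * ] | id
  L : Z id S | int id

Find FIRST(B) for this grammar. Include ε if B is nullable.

B : ( contributes {(}.
B : ε contributes ε.
From B : Z ): add FIRST(Z) = { *, id, int }.
Union: FIRST(B) = { (, *, id, int, ε }.

{ (, *, id, int, ε }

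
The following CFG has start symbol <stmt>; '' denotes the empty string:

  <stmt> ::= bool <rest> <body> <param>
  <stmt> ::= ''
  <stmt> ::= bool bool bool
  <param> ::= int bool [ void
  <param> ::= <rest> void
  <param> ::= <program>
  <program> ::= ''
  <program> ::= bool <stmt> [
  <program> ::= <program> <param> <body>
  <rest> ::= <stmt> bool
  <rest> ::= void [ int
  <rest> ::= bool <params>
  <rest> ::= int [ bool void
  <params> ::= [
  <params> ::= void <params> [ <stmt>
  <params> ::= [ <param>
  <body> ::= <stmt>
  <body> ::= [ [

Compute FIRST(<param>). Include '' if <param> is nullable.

<param> ::= int bool [ void contributes {int}.
From <param> ::= <rest> void: add FIRST(<rest>) = { bool, int, void }.
From <param> ::= <program>: add FIRST(<program>) = { [, bool, int, void, '' } (including '' since <program> is nullable).
Union: FIRST(<param>) = { [, bool, int, void, '' }.

{ [, bool, int, void, '' }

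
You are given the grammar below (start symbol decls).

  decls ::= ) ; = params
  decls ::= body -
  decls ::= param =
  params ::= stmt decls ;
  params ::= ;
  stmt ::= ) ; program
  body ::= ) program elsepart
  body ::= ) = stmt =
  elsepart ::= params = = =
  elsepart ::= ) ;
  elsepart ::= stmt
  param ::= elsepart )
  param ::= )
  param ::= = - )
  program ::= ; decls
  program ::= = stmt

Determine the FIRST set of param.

From param ::= elsepart ): add FIRST(elsepart) = { ), ; }.
param ::= ) contributes {)}.
param ::= = - ) contributes {=}.
Union: FIRST(param) = { ), ;, = }.

{ ), ;, = }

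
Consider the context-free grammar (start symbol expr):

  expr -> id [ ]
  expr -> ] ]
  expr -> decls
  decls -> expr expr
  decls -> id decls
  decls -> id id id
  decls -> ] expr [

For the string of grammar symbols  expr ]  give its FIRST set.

{ ], id }

Add FIRST(expr) = { ], id }; expr is not nullable, stop.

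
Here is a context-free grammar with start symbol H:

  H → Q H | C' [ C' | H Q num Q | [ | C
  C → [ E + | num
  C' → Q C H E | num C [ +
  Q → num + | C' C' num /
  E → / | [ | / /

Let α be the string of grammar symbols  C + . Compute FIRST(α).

Add FIRST(C) = { [, num }; C is not nullable, stop.

{ [, num }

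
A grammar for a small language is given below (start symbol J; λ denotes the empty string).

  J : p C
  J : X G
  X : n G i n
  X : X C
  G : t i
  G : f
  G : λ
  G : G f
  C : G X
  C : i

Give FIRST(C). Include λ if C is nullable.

From C : G X: G nullable, take FIRST(G) ∪ FIRST(X) = { f, n, t }.
C : i contributes {i}.
Union: FIRST(C) = { f, i, n, t }.

{ f, i, n, t }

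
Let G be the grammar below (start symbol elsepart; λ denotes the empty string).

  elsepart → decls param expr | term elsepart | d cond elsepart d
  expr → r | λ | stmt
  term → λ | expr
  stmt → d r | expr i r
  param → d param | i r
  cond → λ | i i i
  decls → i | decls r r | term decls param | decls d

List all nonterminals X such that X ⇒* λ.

Directly nullable (have an λ-production): expr, term, cond.
No other nonterminal has a production whose RHS symbols are all nullable.

{ cond, expr, term }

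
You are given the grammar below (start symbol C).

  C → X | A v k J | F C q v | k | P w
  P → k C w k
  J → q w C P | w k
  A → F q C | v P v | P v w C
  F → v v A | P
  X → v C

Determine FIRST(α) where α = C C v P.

Add FIRST(C) = { k, v }; C is not nullable, stop.

{ k, v }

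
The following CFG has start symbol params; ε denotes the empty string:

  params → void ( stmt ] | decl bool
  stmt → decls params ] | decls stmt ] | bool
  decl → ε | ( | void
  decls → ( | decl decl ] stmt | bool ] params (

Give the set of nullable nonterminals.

Directly nullable (have an ε-production): decl.
No other nonterminal has a production whose RHS symbols are all nullable.

{ decl }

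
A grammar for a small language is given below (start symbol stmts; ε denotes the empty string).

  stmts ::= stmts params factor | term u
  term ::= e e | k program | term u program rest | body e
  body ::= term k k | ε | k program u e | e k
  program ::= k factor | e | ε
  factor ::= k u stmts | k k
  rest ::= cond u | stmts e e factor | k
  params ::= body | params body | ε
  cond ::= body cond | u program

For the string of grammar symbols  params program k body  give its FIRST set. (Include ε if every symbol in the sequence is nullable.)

{ e, k }

Add FIRST(params)\{ε} = { e, k }; params is nullable, continue.
Add FIRST(program)\{ε} = { e, k }; program is nullable, continue.
k is a terminal; add {k} and stop.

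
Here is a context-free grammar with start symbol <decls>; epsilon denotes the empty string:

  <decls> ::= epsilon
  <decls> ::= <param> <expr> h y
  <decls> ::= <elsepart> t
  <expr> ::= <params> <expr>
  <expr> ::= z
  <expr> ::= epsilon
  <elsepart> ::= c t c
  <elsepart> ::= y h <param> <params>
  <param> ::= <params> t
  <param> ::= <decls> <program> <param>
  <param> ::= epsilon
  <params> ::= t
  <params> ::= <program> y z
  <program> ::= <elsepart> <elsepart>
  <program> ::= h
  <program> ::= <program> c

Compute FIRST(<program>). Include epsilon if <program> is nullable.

{ c, h, y }

From <program> ::= <elsepart> <elsepart>: add FIRST(<elsepart>) = { c, y }.
<program> ::= h contributes {h}.
From <program> ::= <program> c: add FIRST(<program>) = { c, h, y }.
Union: FIRST(<program>) = { c, h, y }.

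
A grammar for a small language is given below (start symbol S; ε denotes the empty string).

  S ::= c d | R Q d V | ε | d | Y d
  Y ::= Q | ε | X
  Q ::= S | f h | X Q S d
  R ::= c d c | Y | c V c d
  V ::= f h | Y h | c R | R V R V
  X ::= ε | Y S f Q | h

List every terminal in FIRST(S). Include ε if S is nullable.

{ c, d, f, h, ε }

S ::= c d contributes {c}.
From S ::= R Q d V: R, Q nullable, take FIRST(R) ∪ FIRST(Q) ∪ {d} = { c, d, f, h }.
S ::= ε contributes ε.
S ::= d contributes {d}.
From S ::= Y d: Y nullable, take FIRST(Y) ∪ {d} = { c, d, f, h }.
Union: FIRST(S) = { c, d, f, h, ε }.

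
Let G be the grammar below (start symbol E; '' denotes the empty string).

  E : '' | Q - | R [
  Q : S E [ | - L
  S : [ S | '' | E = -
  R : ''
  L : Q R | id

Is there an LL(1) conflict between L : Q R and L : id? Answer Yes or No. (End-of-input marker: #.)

No

FIRST(Q R) = { -, =, [ } and FIRST(id) = { id }.
The FIRST sets are disjoint and neither alternative is nullable — no conflict.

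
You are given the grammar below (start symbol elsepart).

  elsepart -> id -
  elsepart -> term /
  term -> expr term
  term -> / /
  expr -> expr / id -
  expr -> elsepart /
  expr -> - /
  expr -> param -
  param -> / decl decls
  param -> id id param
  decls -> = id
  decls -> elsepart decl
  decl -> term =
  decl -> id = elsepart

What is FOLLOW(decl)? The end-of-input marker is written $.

In param -> / decl decls: add FIRST(decls) = { -, /, =, id }.
In decls -> elsepart decl: decl is at the end, add FOLLOW(decls) = { - }.
Union: FOLLOW(decl) = { -, /, =, id }.

{ -, /, =, id }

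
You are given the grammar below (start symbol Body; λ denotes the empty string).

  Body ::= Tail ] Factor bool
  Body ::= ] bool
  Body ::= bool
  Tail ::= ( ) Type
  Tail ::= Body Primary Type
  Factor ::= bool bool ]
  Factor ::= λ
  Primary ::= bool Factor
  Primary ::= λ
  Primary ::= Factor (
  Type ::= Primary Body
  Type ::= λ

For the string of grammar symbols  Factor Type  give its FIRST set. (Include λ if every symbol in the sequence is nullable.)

Add FIRST(Factor)\{λ} = { bool }; Factor is nullable, continue.
Add FIRST(Type)\{λ} = { (, ], bool }; Type is nullable, continue.
Every symbol is nullable, so include λ.

{ (, ], bool, λ }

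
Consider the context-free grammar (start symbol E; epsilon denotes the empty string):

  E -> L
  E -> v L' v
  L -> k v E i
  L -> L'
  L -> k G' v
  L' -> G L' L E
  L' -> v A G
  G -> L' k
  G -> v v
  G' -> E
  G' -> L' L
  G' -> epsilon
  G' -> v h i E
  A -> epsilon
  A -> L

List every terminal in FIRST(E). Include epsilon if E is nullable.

From E -> L: add FIRST(L) = { k, v }.
E -> v L' v contributes {v}.
Union: FIRST(E) = { k, v }.

{ k, v }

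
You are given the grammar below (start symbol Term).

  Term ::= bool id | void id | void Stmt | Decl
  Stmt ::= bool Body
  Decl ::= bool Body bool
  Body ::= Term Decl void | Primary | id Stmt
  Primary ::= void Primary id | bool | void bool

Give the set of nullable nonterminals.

No nonterminal has an empty production or an RHS whose symbols are all nullable.

{ } (none)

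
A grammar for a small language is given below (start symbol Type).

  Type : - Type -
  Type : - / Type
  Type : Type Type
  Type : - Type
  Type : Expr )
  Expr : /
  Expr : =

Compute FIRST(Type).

{ -, /, = }

Type : - Type - contributes {-}.
Type : - / Type contributes {-}.
From Type : Type Type: add FIRST(Type) = { -, /, = }.
Type : - Type contributes {-}.
From Type : Expr ): add FIRST(Expr) = { /, = }.
Union: FIRST(Type) = { -, /, = }.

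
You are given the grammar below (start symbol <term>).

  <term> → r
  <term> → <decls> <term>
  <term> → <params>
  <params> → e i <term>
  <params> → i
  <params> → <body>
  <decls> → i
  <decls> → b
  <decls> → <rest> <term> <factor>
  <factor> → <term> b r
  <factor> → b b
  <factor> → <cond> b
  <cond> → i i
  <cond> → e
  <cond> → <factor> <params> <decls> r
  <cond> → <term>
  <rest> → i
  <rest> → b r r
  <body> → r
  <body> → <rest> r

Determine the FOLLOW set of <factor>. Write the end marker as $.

In <decls> → <rest> <term> <factor>: <factor> is at the end, add FOLLOW(<decls>) = { b, e, i, r }.
In <cond> → <factor> <params> <decls> r: add FIRST(<params> <decls> r) = { b, e, i, r }.
Union: FOLLOW(<factor>) = { b, e, i, r }.

{ b, e, i, r }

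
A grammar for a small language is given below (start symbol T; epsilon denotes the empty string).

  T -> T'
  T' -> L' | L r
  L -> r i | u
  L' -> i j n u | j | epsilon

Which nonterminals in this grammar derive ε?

Directly nullable (have an epsilon-production): L'.
T' -> L' with every symbol nullable, so T' is nullable.
T -> T' with every symbol nullable, so T is nullable.
No other nonterminal has a production whose RHS symbols are all nullable.

{ L', T, T' }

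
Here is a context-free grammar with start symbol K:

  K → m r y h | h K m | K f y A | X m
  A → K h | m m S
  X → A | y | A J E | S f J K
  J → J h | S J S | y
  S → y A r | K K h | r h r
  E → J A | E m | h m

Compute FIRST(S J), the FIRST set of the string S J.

Add FIRST(S) = { h, m, r, y }; S is not nullable, stop.

{ h, m, r, y }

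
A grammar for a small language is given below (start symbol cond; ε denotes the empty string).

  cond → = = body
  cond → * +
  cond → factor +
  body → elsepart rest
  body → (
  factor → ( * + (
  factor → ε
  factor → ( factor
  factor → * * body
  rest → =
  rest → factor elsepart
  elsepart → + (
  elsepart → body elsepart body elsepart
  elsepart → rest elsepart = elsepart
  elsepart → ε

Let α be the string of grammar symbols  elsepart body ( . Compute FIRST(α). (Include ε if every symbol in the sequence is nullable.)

{ (, *, +, = }

Add FIRST(elsepart)\{ε} = { (, *, +, = }; elsepart is nullable, continue.
Add FIRST(body)\{ε} = { (, *, +, = }; body is nullable, continue.
( is a terminal; add {(} and stop.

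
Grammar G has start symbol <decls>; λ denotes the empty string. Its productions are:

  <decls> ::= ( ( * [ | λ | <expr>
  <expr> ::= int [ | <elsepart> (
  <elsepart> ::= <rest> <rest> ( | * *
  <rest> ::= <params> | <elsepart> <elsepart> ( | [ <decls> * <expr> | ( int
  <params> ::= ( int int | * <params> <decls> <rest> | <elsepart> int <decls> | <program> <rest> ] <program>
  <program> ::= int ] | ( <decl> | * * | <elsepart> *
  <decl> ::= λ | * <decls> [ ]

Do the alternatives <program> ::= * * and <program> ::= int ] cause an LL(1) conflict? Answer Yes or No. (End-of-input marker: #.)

FIRST(* *) = { * } and FIRST(int ]) = { int }.
The FIRST sets are disjoint and neither alternative is nullable — no conflict.

No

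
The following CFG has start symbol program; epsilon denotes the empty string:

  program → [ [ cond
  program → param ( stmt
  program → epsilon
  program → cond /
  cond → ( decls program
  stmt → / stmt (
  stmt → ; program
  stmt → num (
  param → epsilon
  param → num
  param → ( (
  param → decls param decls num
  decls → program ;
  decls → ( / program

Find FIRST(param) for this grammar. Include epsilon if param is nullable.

param → epsilon contributes epsilon.
param → num contributes {num}.
param → ( ( contributes {(}.
From param → decls param decls num: add FIRST(decls) = { (, ;, [, num }.
Union: FIRST(param) = { (, ;, [, num, epsilon }.

{ (, ;, [, num, epsilon }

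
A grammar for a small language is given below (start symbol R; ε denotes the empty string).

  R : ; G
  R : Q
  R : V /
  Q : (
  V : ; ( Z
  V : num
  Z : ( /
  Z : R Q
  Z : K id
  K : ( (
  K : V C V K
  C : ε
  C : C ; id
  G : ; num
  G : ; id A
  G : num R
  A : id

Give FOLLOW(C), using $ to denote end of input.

{ ;, num }

In K : V C V K: add FIRST(V K) = { ;, num }.
In C : C ; id: add FIRST(; id) = { ; }.
Union: FOLLOW(C) = { ;, num }.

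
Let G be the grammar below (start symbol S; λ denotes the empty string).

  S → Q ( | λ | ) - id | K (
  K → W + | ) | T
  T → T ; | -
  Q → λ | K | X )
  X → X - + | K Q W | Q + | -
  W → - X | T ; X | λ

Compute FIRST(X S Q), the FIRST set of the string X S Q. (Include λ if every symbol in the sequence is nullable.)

{ ), +, - }

Add FIRST(X) = { ), +, - }; X is not nullable, stop.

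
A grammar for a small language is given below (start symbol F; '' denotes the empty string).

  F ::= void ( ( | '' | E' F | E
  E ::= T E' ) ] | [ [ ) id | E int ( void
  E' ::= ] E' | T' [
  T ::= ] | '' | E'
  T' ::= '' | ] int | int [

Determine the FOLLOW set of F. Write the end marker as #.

{ # }

F is the start symbol, so # ∈ FOLLOW(F).
In F ::= E' F: F is at the end, add FOLLOW(F) = { # }.
Union: FOLLOW(F) = { # }.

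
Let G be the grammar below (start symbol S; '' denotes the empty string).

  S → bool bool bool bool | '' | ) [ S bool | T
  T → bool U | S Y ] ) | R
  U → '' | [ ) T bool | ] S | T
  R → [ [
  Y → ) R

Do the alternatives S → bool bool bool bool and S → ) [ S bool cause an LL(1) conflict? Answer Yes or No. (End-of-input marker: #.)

FIRST(bool bool bool bool) = { bool } and FIRST() [ S bool) = { ) }.
The FIRST sets are disjoint and neither alternative is nullable — no conflict.

No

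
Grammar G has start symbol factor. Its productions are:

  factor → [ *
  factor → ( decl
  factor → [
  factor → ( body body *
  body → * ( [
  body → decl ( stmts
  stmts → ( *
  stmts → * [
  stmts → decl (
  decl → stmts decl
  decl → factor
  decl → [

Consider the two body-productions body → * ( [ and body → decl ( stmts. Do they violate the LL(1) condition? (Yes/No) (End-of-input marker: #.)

FIRST(* ( [) = { * } and FIRST(decl ( stmts) = { (, *, [ }.
Both contain *, so the two alternatives are not disjoint — LL(1) conflict.

Yes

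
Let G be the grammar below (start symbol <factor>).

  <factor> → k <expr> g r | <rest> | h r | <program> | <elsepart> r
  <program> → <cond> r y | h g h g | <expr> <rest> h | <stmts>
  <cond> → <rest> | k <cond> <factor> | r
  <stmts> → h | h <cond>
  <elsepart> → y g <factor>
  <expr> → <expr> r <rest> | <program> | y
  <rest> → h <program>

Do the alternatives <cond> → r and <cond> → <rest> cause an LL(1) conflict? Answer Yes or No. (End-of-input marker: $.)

FIRST(r) = { r } and FIRST(<rest>) = { h }.
The FIRST sets are disjoint and neither alternative is nullable — no conflict.

No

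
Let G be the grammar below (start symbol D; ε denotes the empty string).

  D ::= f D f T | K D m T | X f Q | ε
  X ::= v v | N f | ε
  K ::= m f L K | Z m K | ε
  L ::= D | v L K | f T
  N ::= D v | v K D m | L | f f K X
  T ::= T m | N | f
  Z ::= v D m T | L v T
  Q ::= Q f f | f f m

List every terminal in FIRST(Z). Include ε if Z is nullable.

{ f, m, v }

Z ::= v D m T contributes {v}.
From Z ::= L v T: L nullable, take FIRST(L) ∪ {v} = { f, m, v }.
Union: FIRST(Z) = { f, m, v }.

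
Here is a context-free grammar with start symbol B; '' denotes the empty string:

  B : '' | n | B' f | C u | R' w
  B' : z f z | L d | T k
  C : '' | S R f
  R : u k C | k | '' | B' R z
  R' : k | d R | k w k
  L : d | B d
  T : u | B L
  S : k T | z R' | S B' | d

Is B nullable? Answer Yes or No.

B has an ''-production, so B ⇒ ''.

Yes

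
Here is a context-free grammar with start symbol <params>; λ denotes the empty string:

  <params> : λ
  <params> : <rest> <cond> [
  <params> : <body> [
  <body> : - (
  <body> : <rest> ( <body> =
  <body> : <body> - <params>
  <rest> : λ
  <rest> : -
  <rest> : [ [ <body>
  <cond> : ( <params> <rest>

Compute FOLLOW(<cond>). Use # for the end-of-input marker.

{ [ }

In <params> : <rest> <cond> [: add FIRST([) = { [ }.
Union: FOLLOW(<cond>) = { [ }.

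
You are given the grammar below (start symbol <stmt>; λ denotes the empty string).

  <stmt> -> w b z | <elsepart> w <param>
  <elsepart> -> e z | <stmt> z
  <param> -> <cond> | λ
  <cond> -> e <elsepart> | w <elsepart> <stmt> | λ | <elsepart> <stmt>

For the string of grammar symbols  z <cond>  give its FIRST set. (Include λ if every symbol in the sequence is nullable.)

{ z }

z is a terminal; add {z} and stop.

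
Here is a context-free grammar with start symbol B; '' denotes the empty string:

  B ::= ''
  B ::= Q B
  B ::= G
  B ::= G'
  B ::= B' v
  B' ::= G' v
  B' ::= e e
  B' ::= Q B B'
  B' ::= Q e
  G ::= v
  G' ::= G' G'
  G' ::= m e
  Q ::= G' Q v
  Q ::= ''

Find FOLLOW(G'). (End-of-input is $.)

{ $, e, m, v }

In B ::= G': G' is at the end, add FOLLOW(B) = { $, e, m, v }.
In B' ::= G' v: add FIRST(v) = { v }.
In G' ::= G' G': add FIRST(G') = { m }.
In G' ::= G' G': G' is at the end, add FOLLOW(G') = { $, e, m, v }.
In Q ::= G' Q v: add FIRST(Q v) = { m, v }.
Union: FOLLOW(G') = { $, e, m, v }.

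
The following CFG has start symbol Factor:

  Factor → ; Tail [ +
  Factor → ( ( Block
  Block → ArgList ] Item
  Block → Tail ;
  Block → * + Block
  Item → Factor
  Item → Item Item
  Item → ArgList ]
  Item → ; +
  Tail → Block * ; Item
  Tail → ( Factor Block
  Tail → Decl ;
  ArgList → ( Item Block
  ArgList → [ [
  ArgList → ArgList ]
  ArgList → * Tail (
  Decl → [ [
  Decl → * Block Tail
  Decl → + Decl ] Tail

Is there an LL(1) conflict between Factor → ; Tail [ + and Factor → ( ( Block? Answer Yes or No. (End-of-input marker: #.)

No

FIRST(; Tail [ +) = { ; } and FIRST(( ( Block) = { ( }.
The FIRST sets are disjoint and neither alternative is nullable — no conflict.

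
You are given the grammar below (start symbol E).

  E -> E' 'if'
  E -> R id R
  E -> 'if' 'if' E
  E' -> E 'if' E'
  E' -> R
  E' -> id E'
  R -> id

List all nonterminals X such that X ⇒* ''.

{ } (none)

No nonterminal has an empty production or an RHS whose symbols are all nullable.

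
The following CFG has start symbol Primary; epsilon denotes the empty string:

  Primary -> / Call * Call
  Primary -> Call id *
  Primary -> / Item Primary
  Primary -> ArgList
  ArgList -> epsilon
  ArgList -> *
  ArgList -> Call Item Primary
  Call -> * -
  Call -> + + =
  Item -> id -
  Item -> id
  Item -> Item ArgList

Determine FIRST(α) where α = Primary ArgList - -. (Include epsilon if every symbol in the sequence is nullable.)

{ *, +, -, / }

Add FIRST(Primary)\{epsilon} = { *, +, / }; Primary is nullable, continue.
Add FIRST(ArgList)\{epsilon} = { *, + }; ArgList is nullable, continue.
- is a terminal; add {-} and stop.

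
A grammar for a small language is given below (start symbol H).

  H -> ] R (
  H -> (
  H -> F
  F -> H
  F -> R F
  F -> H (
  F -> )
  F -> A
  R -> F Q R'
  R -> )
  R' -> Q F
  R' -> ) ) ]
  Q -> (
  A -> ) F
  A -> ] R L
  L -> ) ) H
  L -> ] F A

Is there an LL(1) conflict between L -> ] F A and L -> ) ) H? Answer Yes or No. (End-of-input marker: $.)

FIRST(] F A) = { ] } and FIRST() ) H) = { ) }.
The FIRST sets are disjoint and neither alternative is nullable — no conflict.

No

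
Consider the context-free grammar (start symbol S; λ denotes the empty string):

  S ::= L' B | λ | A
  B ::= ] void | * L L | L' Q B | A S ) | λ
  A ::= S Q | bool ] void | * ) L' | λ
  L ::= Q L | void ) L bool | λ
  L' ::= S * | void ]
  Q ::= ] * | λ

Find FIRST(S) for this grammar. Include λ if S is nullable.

{ *, ], bool, void, λ }

From S ::= L' B: add FIRST(L') = { *, ], bool, void }.
S ::= λ contributes λ.
From S ::= A: add FIRST(A) = { *, ], bool, void, λ } (including λ since A is nullable).
Union: FIRST(S) = { *, ], bool, void, λ }.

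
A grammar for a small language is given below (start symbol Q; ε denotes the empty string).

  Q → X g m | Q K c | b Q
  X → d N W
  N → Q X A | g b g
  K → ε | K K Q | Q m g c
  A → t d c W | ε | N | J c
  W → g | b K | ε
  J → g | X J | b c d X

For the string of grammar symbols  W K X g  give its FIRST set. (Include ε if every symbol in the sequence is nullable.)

Add FIRST(W)\{ε} = { b, g }; W is nullable, continue.
Add FIRST(K)\{ε} = { b, d }; K is nullable, continue.
Add FIRST(X) = { d }; X is not nullable, stop.

{ b, d, g }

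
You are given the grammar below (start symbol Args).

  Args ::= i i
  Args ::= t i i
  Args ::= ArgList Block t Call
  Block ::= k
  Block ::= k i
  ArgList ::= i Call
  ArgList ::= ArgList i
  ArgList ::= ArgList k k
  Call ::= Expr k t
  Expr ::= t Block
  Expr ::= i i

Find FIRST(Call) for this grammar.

{ i, t }

From Call ::= Expr k t: add FIRST(Expr) = { i, t }.
Union: FIRST(Call) = { i, t }.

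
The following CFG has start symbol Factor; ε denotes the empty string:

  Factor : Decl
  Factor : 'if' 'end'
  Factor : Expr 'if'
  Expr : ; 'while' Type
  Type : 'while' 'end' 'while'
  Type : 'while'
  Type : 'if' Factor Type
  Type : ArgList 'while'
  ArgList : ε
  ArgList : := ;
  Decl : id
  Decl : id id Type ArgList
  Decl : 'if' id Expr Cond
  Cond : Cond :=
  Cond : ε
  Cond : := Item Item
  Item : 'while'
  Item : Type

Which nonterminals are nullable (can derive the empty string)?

{ ArgList, Cond }

Directly nullable (have an ε-production): ArgList, Cond.
No other nonterminal has a production whose RHS symbols are all nullable.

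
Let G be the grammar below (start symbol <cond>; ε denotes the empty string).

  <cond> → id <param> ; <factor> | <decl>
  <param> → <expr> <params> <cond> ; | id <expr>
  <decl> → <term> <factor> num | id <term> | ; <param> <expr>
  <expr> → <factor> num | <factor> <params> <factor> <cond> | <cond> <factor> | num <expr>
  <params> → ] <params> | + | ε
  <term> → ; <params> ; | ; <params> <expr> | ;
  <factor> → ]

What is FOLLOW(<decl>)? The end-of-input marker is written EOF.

{ EOF, +, ;, ], id, num }

In <cond> → <decl>: <decl> is at the end, add FOLLOW(<cond>) = { EOF, +, ;, ], id, num }.
Union: FOLLOW(<decl>) = { EOF, +, ;, ], id, num }.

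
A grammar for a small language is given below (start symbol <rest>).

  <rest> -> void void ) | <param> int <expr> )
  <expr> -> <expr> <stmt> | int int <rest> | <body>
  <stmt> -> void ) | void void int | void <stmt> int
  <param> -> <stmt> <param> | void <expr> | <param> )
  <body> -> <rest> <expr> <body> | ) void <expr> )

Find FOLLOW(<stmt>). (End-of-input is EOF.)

In <expr> -> <expr> <stmt>: <stmt> is at the end, add FOLLOW(<expr>) = { ), int, void }.
In <stmt> -> void <stmt> int: add FIRST(int) = { int }.
In <param> -> <stmt> <param>: add FIRST(<param>) = { void }.
Union: FOLLOW(<stmt>) = { ), int, void }.

{ ), int, void }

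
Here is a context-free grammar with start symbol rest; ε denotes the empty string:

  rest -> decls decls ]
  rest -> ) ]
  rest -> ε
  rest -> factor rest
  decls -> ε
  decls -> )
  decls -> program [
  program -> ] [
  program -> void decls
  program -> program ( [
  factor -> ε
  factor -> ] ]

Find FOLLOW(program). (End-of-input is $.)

In decls -> program [: add FIRST([) = { [ }.
In program -> program ( [: add FIRST(( [) = { ( }.
Union: FOLLOW(program) = { (, [ }.

{ (, [ }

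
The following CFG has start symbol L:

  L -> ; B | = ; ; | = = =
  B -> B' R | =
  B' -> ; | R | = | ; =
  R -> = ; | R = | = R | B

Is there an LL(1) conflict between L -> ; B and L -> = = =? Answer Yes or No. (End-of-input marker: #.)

No

FIRST(; B) = { ; } and FIRST(= = =) = { = }.
The FIRST sets are disjoint and neither alternative is nullable — no conflict.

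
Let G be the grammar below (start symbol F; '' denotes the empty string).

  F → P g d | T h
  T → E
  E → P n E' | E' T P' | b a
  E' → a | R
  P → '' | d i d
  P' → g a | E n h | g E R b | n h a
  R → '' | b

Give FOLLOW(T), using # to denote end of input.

In F → T h: add FIRST(h) = { h }.
In E → E' T P': add FIRST(P') = { a, b, d, g, n }.
Union: FOLLOW(T) = { a, b, d, g, h, n }.

{ a, b, d, g, h, n }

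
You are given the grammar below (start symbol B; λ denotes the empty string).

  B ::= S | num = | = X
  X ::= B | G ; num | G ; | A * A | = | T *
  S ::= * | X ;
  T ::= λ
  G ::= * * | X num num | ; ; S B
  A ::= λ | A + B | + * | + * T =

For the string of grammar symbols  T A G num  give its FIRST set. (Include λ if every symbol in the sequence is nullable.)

Add FIRST(T)\{λ} = {  }; T is nullable, continue.
Add FIRST(A)\{λ} = { + }; A is nullable, continue.
Add FIRST(G) = { *, +, ;, =, num }; G is not nullable, stop.

{ *, +, ;, =, num }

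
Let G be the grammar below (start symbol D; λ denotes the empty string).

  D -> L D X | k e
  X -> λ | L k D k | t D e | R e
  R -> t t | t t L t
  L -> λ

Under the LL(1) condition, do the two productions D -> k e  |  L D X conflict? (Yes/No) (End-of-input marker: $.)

Yes

FIRST(k e) = { k } and FIRST(L D X) = { k }.
Both contain k, so the two alternatives are not disjoint — LL(1) conflict.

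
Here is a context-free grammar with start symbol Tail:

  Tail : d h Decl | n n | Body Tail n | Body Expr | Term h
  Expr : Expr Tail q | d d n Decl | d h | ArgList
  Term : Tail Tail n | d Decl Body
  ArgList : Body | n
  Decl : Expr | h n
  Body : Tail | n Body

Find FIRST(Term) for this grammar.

{ d, n }

From Term : Tail Tail n: add FIRST(Tail) = { d, n }.
Term : d Decl Body contributes {d}.
Union: FIRST(Term) = { d, n }.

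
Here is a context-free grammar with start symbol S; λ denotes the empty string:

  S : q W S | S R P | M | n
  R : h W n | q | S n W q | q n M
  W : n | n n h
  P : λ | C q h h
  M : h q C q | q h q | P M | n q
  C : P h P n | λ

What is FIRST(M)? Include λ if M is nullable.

M : h q C q contributes {h}.
M : q h q contributes {q}.
From M : P M: P nullable, take FIRST(P) ∪ FIRST(M) = { h, n, q }.
M : n q contributes {n}.
Union: FIRST(M) = { h, n, q }.

{ h, n, q }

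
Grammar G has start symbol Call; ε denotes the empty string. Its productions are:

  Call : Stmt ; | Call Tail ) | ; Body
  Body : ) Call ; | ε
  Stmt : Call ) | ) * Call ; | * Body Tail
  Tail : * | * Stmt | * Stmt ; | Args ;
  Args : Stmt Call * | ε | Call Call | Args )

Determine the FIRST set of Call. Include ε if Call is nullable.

From Call : Stmt ;: add FIRST(Stmt) = { ), *, ; }.
From Call : Call Tail ): add FIRST(Call) = { ), *, ; }.
Call : ; Body contributes {;}.
Union: FIRST(Call) = { ), *, ; }.

{ ), *, ; }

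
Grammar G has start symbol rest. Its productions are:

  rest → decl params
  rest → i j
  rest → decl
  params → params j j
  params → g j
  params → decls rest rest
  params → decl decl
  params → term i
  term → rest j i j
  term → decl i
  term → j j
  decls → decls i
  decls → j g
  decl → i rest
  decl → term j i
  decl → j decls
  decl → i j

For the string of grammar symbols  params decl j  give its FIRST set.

{ g, i, j }

Add FIRST(params) = { g, i, j }; params is not nullable, stop.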